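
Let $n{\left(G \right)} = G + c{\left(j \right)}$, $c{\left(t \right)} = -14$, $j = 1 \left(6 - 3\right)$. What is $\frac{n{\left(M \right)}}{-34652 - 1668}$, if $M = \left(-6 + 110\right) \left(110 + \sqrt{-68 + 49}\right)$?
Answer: $- \frac{5713}{18160} - \frac{13 i \sqrt{19}}{4540} \approx -0.31459 - 0.012481 i$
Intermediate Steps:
$j = 3$ ($j = 1 \cdot 3 = 3$)
$M = 11440 + 104 i \sqrt{19}$ ($M = 104 \left(110 + \sqrt{-19}\right) = 104 \left(110 + i \sqrt{19}\right) = 11440 + 104 i \sqrt{19} \approx 11440.0 + 453.33 i$)
$n{\left(G \right)} = -14 + G$ ($n{\left(G \right)} = G - 14 = -14 + G$)
$\frac{n{\left(M \right)}}{-34652 - 1668} = \frac{-14 + \left(11440 + 104 i \sqrt{19}\right)}{-34652 - 1668} = \frac{11426 + 104 i \sqrt{19}}{-36320} = \left(11426 + 104 i \sqrt{19}\right) \left(- \frac{1}{36320}\right) = - \frac{5713}{18160} - \frac{13 i \sqrt{19}}{4540}$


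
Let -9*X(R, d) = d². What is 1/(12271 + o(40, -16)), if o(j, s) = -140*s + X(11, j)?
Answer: 9/128999 ≈ 6.9768e-5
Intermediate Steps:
X(R, d) = -d²/9
o(j, s) = -140*s - j²/9
1/(12271 + o(40, -16)) = 1/(12271 + (-140*(-16) - ⅑*40²)) = 1/(12271 + (2240 - ⅑*1600)) = 1/(12271 + (2240 - 1600/9)) = 1/(12271 + 18560/9) = 1/(128999/9) = 9/128999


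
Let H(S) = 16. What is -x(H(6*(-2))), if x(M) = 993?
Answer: -993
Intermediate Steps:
-x(H(6*(-2))) = -1*993 = -993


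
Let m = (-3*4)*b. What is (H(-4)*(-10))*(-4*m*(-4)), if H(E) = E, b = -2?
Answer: 15360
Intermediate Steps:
m = 24 (m = -3*4*(-2) = -12*(-2) = 24)
(H(-4)*(-10))*(-4*m*(-4)) = (-4*(-10))*(-4*24*(-4)) = 40*(-96*(-4)) = 40*384 = 15360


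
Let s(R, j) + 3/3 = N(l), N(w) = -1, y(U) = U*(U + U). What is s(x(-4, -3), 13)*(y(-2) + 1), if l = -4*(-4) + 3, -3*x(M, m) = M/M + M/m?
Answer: -18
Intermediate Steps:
y(U) = 2*U**2 (y(U) = U*(2*U) = 2*U**2)
x(M, m) = -1/3 - M/(3*m) (x(M, m) = -(M/M + M/m)/3 = -(1 + M/m)/3 = -1/3 - M/(3*m))
l = 19 (l = 16 + 3 = 19)
s(R, j) = -2 (s(R, j) = -1 - 1 = -2)
s(x(-4, -3), 13)*(y(-2) + 1) = -2*(2*(-2)**2 + 1) = -2*(2*4 + 1) = -2*(8 + 1) = -2*9 = -18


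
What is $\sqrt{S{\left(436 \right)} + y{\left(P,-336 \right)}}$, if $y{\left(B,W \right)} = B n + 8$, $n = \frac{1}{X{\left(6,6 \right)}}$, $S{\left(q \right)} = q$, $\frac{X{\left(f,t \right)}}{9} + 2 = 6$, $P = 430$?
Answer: $\frac{\sqrt{16414}}{6} \approx 21.353$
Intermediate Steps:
$X{\left(f,t \right)} = 36$ ($X{\left(f,t \right)} = -18 + 9 \cdot 6 = -18 + 54 = 36$)
$n = \frac{1}{36} \approx 0.027778$
$y{\left(B,W \right)} = 8 + \frac{B}{36}$ ($y{\left(B,W \right)} = B \frac{1}{36} + 8 = \frac{B}{36} + 8 = 8 + \frac{B}{36}$)
$\sqrt{S{\left(436 \right)} + y{\left(P,-336 \right)}} = \sqrt{436 + \left(8 + \frac{1}{36} \cdot 430\right)} = \sqrt{436 + \left(8 + \frac{215}{18}\right)} = \sqrt{436 + \frac{359}{18}} = \sqrt{\frac{8207}{18}} = \frac{\sqrt{16414}}{6}$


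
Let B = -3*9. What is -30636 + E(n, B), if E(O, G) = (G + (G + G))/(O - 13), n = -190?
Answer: -6219027/203 ≈ -30636.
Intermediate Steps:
B = -27
E(O, G) = 3*G/(-13 + O) (E(O, G) = (G + 2*G)/(-13 + O) = (3*G)/(-13 + O) = 3*G/(-13 + O))
-30636 + E(n, B) = -30636 + 3*(-27)/(-13 - 190) = -30636 + 3*(-27)/(-203) = -30636 + 3*(-27)*(-1/203) = -30636 + 81/203 = -6219027/203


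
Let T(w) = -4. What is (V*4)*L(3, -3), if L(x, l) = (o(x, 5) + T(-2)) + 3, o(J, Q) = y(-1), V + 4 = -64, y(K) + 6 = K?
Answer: 2176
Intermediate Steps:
y(K) = -6 + K
V = -68 (V = -4 - 64 = -68)
o(J, Q) = -7 (o(J, Q) = -6 - 1 = -7)
L(x, l) = -8 (L(x, l) = (-7 - 4) + 3 = -11 + 3 = -8)
(V*4)*L(3, -3) = -68*4*(-8) = -272*(-8) = 2176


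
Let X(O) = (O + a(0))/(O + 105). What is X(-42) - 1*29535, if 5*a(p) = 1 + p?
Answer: -9303734/315 ≈ -29536.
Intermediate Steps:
a(p) = 1/5 + p/5 (a(p) = (1 + p)/5 = 1/5 + p/5)
X(O) = (1/5 + O)/(105 + O) (X(O) = (O + (1/5 + (1/5)*0))/(O + 105) = (O + (1/5 + 0))/(105 + O) = (O + 1/5)/(105 + O) = (1/5 + O)/(105 + O))
X(-42) - 1*29535 = (1/5 - 42)/(105 - 42) - 1*29535 = -209/5/63 - 29535 = (1/63)*(-209/5) - 29535 = -209/315 - 29535 = -9303734/315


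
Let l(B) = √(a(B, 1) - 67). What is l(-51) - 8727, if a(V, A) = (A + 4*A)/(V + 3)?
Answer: -8727 + I*√9663/12 ≈ -8727.0 + 8.1917*I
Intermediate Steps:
a(V, A) = 5*A/(3 + V) (a(V, A) = (5*A)/(3 + V) = 5*A/(3 + V))
l(B) = √(-67 + 5/(3 + B)) (l(B) = √(5*1/(3 + B) - 67) = √(5/(3 + B) - 67) = √(-67 + 5/(3 + B)))
l(-51) - 8727 = √((-196 - 67*(-51))/(3 - 51)) - 8727 = √((-196 + 3417)/(-48)) - 8727 = √(-1/48*3221) - 8727 = √(-3221/48) - 8727 = I*√9663/12 - 8727 = -8727 + I*√9663/12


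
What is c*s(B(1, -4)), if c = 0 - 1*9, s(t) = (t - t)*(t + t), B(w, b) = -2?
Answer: 0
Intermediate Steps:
s(t) = 0 (s(t) = 0*(2*t) = 0)
c = -9 (c = 0 - 9 = -9)
c*s(B(1, -4)) = -9*0 = 0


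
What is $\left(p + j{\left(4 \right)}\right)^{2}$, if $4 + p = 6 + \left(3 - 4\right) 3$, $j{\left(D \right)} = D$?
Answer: $9$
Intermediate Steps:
$p = -1$ ($p = -4 + \left(6 + \left(3 - 4\right) 3\right) = -4 + \left(6 - 3\right) = -4 + 3 = -1$)
$\left(p + j{\left(4 \right)}\right)^{2} = \left(-1 + 4\right)^{2} = 3^{2} = 9$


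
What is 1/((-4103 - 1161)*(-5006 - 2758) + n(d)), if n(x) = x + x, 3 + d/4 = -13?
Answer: 1/40869568 ≈ 2.4468e-8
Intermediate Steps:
d = -64 (d = -12 + 4*(-13) = -12 - 52 = -64)
n(x) = 2*x
1/((-4103 - 1161)*(-5006 - 2758) + n(d)) = 1/((-4103 - 1161)*(-5006 - 2758) + 2*(-64)) = 1/(-5264*(-7764) - 128) = 1/(40869696 - 128) = 1/40869568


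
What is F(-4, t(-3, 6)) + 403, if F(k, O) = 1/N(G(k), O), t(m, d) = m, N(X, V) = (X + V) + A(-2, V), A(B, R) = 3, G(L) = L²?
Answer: 6449/16 ≈ 403.06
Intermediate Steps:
N(X, V) = 3 + V + X (N(X, V) = (X + V) + 3 = (V + X) + 3 = 3 + V + X)
F(k, O) = 1/(3 + O + k²)
F(-4, t(-3, 6)) + 403 = 1/(3 - 3 + (-4)²) + 403 = 1/(3 - 3 + 16) + 403 = 1/16 + 403 = 6449/16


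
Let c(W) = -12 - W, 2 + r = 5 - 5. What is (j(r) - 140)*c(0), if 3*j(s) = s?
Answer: 1688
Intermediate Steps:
r = -2 (r = -2 + (5 - 5) = -2 + 0 = -2)
j(s) = s/3
(j(r) - 140)*c(0) = ((⅓)*(-2) - 140)*(-12 - 1*0) = (-⅔ - 140)*(-12 + 0) = -422/3*(-12) = 1688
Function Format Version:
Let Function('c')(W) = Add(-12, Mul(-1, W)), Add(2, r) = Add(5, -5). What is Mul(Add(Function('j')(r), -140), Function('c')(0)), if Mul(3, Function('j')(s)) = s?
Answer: 1688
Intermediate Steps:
r = -2 (r = Add(-2, Add(5, -5)) = Add(-2, 0) = -2)
Function('j')(s) = Mul(Rational(1, 3), s)
Mul(Add(Function('j')(r), -140), Function('c')(0)) = Mul(Add(Mul(Rational(1, 3), -2), -140), Add(-12, Mul(-1, 0))) = Mul(Add(Rational(-2, 3), -140), Add(-12, 0)) = Mul(Rational(-422, 3), -12) = 1688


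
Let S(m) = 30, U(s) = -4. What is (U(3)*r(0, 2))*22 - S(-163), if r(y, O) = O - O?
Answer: -30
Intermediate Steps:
r(y, O) = 0
(U(3)*r(0, 2))*22 - S(-163) = -4*0*22 - 1*30 = 0*22 - 30 = 0 - 30 = -30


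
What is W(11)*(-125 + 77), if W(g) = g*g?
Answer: -5808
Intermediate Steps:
W(g) = g²
W(11)*(-125 + 77) = 11²*(-125 + 77) = 121*(-48) = -5808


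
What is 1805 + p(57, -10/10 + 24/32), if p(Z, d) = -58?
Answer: 1747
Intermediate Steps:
1805 + p(57, -10/10 + 24/32) = 1805 - 58 = 1747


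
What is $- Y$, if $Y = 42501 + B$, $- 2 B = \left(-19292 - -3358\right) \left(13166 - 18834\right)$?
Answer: $45114455$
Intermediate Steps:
$B = -45156956$ ($B = - \frac{\left(-19292 - -3358\right) \left(13166 - 18834\right)}{2} = - \frac{\left(-19292 + \left(-1918 + 5276\right)\right) \left(-5668\right)}{2} = - \frac{\left(-19292 + 3358\right) \left(-5668\right)}{2} = - \frac{\left(-15934\right) \left(-5668\right)}{2} = \left(- \frac{1}{2}\right) 90313912 = -45156956$)
$Y = -45114455$ ($Y = 42501 - 45156956 = -45114455$)
$- Y = \left(-1\right) \left(-45114455\right) = 45114455$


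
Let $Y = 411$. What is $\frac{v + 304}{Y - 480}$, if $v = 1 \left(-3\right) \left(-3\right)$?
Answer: $- \frac{313}{69} \approx -4.5362$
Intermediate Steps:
$v = 9$ ($v = \left(-3\right) \left(-3\right) = 9$)
$\frac{v + 304}{Y - 480} = \frac{9 + 304}{411 - 480} = \frac{313}{-69} = 313 \left(- \frac{1}{69}\right) = - \frac{313}{69}$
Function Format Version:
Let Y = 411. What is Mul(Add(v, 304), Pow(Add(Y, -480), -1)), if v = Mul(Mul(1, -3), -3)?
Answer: Rational(-313, 69) ≈ -4.5362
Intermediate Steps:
v = 9 (v = Mul(-3, -3) = 9)
Mul(Add(v, 304), Pow(Add(Y, -480), -1)) = Mul(Add(9, 304), Pow(Add(411, -480), -1)) = Mul(313, Pow(-69, -1)) = Mul(313, Rational(-1, 69)) = Rational(-313, 69)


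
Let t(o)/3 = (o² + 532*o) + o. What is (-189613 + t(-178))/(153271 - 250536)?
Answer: 54169/13895 ≈ 3.8985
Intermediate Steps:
t(o) = 3*o² + 1599*o (t(o) = 3*((o² + 532*o) + o) = 3*(o² + 533*o) = 3*o² + 1599*o)
(-189613 + t(-178))/(153271 - 250536) = (-189613 + 3*(-178)*(533 - 178))/(153271 - 250536) = (-189613 + 3*(-178)*355)/(-97265) = (-189613 - 189570)*(-1/97265) = -379183*(-1/97265) = 54169/13895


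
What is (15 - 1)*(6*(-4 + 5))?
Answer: 84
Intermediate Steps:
(15 - 1)*(6*(-4 + 5)) = 14*(6*1) = 14*6 = 84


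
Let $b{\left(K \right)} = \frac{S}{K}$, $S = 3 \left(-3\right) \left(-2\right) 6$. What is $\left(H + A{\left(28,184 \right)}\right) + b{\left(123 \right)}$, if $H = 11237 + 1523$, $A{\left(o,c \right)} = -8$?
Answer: $\frac{522868}{41} \approx 12753.0$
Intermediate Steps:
$S = 108$ ($S = \left(-9\right) \left(-2\right) 6 = 18 \cdot 6 = 108$)
$H = 12760$
$b{\left(K \right)} = \frac{108}{K}$
$\left(H + A{\left(28,184 \right)}\right) + b{\left(123 \right)} = \left(12760 - 8\right) + \frac{108}{123} = 12752 + 108 \cdot \frac{1}{123} = 12752 + \frac{36}{41} = \frac{522868}{41}$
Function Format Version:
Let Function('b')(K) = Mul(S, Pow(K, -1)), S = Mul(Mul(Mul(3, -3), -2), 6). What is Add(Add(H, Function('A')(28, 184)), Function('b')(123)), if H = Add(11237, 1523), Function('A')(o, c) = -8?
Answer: Rational(522868, 41) ≈ 12753.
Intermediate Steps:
S = 108 (S = Mul(Mul(-9, -2), 6) = Mul(18, 6) = 108)
H = 12760
Function('b')(K) = Mul(108, Pow(K, -1))
Add(Add(H, Function('A')(28, 184)), Function('b')(123)) = Add(Add(12760, -8), Mul(108, Pow(123, -1))) = Add(12752, Mul(108, Rational(1, 123))) = Add(12752, Rational(36, 41)) = Rational(522868, 41)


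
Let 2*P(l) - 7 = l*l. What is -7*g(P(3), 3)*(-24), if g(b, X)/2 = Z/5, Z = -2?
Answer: -672/5 ≈ -134.40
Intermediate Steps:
P(l) = 7/2 + l**2/2 (P(l) = 7/2 + (l*l)/2 = 7/2 + l**2/2)
g(b, X) = -4/5 (g(b, X) = 2*(-2/5) = -4/5)
-7*g(P(3), 3)*(-24) = -7*(-4/5)*(-24) = (28/5)*(-24) = -672/5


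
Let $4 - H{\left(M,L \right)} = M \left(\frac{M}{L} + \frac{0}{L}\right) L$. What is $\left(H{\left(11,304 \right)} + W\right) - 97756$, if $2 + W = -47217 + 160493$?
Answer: $15401$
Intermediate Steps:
$W = 113274$ ($W = -2 + \left(-47217 + 160493\right) = -2 + 113276 = 113274$)
$H{\left(M,L \right)} = 4 - M^{2}$ ($H{\left(M,L \right)} = 4 - M \left(\frac{M}{L} + \frac{0}{L}\right) L = 4 - M \left(\frac{M}{L} + 0\right) L = 4 - M \frac{M}{L} L = 4 - \frac{M^{2}}{L} L = 4 - M^{2}$)
$\left(H{\left(11,304 \right)} + W\right) - 97756 = \left(\left(4 - 11^{2}\right) + 113274\right) - 97756 = \left(\left(4 - 121\right) + 113274\right) - 97756 = \left(-117 + 113274\right) - 97756 = 113157 - 97756 = 15401$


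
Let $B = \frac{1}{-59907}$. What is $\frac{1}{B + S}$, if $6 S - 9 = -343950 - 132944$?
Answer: $- \frac{119814}{9522916567} \approx -1.2582 \cdot 10^{-5}$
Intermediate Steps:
$B = - \frac{1}{59907} \approx -1.6693 \cdot 10^{-5}$
$S = - \frac{476885}{6}$ ($S = \frac{3}{2} + \frac{-343950 - 132944}{6} = \frac{3}{2} + \frac{1}{6} \left(-476894\right) = \frac{3}{2} - \frac{238447}{3} = - \frac{476885}{6} \approx -79481.0$)
$\frac{1}{B + S} = \frac{1}{- \frac{1}{59907} - \frac{476885}{6}} = \frac{1}{- \frac{9522916567}{119814}} = - \frac{119814}{9522916567}$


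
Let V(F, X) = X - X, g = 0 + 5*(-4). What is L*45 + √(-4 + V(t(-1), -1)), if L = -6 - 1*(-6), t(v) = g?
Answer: 2*I ≈ 2.0*I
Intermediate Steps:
g = -20 (g = 0 - 20 = -20)
t(v) = -20
L = 0 (L = -6 + 6 = 0)
V(F, X) = 0
L*45 + √(-4 + V(t(-1), -1)) = 0*45 + √(-4 + 0) = 0 + √(-4) = 0 + 2*I = 2*I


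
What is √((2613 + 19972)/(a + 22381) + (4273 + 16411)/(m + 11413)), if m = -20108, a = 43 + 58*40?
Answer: I*√16966028267273670/107574540 ≈ 1.2108*I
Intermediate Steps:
a = 2363 (a = 43 + 2320 = 2363)
√((2613 + 19972)/(a + 22381) + (4273 + 16411)/(m + 11413)) = √((2613 + 19972)/(2363 + 22381) + (4273 + 16411)/(-20108 + 11413)) = √(22585/24744 + 20684/(-8695)) = √(22585*(1/24744) + 20684*(-1/8695)) = √(22585/24744 - 20684/8695) = √(-315428321/215149080) = I*√16966028267273670/107574540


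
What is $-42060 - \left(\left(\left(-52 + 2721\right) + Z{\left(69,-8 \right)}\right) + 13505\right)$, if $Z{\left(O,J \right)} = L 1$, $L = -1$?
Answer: $-58233$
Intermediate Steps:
$Z{\left(O,J \right)} = -1$ ($Z{\left(O,J \right)} = \left(-1\right) 1 = -1$)
$-42060 - \left(\left(\left(-52 + 2721\right) + Z{\left(69,-8 \right)}\right) + 13505\right) = -42060 - \left(\left(\left(-52 + 2721\right) - 1\right) + 13505\right) = -42060 - \left(\left(2669 - 1\right) + 13505\right) = -42060 - \left(2668 + 13505\right) = -42060 - 16173 = -58233$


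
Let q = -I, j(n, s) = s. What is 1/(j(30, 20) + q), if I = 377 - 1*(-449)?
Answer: -1/806 ≈ -0.0012407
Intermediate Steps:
I = 826 (I = 377 + 449 = 826)
q = -826 (q = -1*826 = -826)
1/(j(30, 20) + q) = 1/(20 - 826) = 1/(-806) = -1/806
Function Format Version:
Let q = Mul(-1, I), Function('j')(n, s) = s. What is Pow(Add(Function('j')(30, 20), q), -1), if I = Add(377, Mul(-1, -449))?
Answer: Rational(-1, 806) ≈ -0.0012407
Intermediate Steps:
I = 826 (I = Add(377, 449) = 826)
q = -826 (q = Mul(-1, 826) = -826)
Pow(Add(Function('j')(30, 20), q), -1) = Pow(Add(20, -826), -1) = Pow(-806, -1) = Rational(-1, 806)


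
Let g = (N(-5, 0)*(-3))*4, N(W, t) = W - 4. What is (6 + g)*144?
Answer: 16416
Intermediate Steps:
N(W, t) = -4 + W
g = 108 (g = ((-4 - 5)*(-3))*4 = -9*(-3)*4 = 27*4 = 108)
(6 + g)*144 = (6 + 108)*144 = 114*144 = 16416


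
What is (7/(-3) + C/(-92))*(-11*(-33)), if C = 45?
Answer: -94259/92 ≈ -1024.6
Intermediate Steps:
(7/(-3) + C/(-92))*(-11*(-33)) = (7/(-3) + 45/(-92))*(-11*(-33)) = (7*(-⅓) + 45*(-1/92))*363 = (-7/3 - 45/92)*363 = -779/276*363 = -94259/92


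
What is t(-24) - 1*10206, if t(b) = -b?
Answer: -10182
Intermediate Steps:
t(-24) - 1*10206 = -1*(-24) - 1*10206 = 24 - 10206 = -10182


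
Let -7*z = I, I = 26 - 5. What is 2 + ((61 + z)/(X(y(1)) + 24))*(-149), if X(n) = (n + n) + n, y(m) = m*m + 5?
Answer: -4279/21 ≈ -203.76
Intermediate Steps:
I = 21
y(m) = 5 + m² (y(m) = m² + 5 = 5 + m²)
z = -3 (z = -⅐*21 = -3)
X(n) = 3*n (X(n) = 2*n + n = 3*n)
2 + ((61 + z)/(X(y(1)) + 24))*(-149) = 2 + ((61 - 3)/(3*(5 + 1²) + 24))*(-149) = 2 + (58/(3*(5 + 1) + 24))*(-149) = 2 + (58/(3*6 + 24))*(-149) = 2 + (58/(18 + 24))*(-149) = 2 + (58/42)*(-149) = 2 + (58*(1/42))*(-149) = 2 + (29/21)*(-149) = 2 - 4321/21 = -4279/21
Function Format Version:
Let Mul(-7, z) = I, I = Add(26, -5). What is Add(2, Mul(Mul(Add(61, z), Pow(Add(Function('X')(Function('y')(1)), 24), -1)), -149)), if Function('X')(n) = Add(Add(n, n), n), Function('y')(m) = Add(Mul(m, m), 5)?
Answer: Rational(-4279, 21) ≈ -203.76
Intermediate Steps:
I = 21
Function('y')(m) = Add(5, Pow(m, 2)) (Function('y')(m) = Add(Pow(m, 2), 5) = Add(5, Pow(m, 2)))
z = -3 (z = Mul(Rational(-1, 7), 21) = -3)
Function('X')(n) = Mul(3, n) (Function('X')(n) = Add(Mul(2, n), n) = Mul(3, n))
Add(2, Mul(Mul(Add(61, z), Pow(Add(Function('X')(Function('y')(1)), 24), -1)), -149)) = Add(2, Mul(Mul(Add(61, -3), Pow(Add(Mul(3, Add(5, Pow(1, 2))), 24), -1)), -149)) = Add(2, Mul(Mul(58, Pow(Add(Mul(3, Add(5, 1)), 24), -1)), -149)) = Add(2, Mul(Mul(58, Pow(Add(Mul(3, 6), 24), -1)), -149)) = Add(2, Mul(Mul(58, Pow(Add(18, 24), -1)), -149)) = Add(2, Mul(Mul(58, Pow(42, -1)), -149)) = Add(2, Mul(Mul(58, Rational(1, 42)), -149)) = Add(2, Mul(Rational(29, 21), -149)) = Add(2, Rational(-4321, 21)) = Rational(-4279, 21)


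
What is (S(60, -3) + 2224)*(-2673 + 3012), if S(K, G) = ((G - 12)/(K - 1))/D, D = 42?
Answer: 622749441/826 ≈ 7.5393e+5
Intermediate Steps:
S(K, G) = (-12 + G)/(42*(-1 + K)) (S(K, G) = ((G - 12)/(K - 1))/42 = ((-12 + G)/(-1 + K))*(1/42) = (-12 + G)/(42*(-1 + K)))
(S(60, -3) + 2224)*(-2673 + 3012) = ((-12 - 3)/(42*(-1 + 60)) + 2224)*(-2673 + 3012) = ((1/42)*(-15)/59 + 2224)*339 = ((1/42)*(1/59)*(-15) + 2224)*339 = (-5/826 + 2224)*339 = (1837019/826)*339 = 622749441/826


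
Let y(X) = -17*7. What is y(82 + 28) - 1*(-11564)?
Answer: 11445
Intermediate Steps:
y(X) = -119
y(82 + 28) - 1*(-11564) = -119 - 1*(-11564) = -119 + 11564 = 11445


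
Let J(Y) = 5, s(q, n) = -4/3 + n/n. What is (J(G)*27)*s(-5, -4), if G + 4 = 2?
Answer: -45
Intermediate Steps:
s(q, n) = -⅓ (s(q, n) = -4*⅓ + 1 = -4/3 + 1 = -⅓)
G = -2 (G = -4 + 2 = -2)
(J(G)*27)*s(-5, -4) = (5*27)*(-⅓) = 135*(-⅓) = -45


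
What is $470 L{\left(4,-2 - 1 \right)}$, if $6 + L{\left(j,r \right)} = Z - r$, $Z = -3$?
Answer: $-2820$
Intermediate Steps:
$L{\left(j,r \right)} = -9 - r$ ($L{\left(j,r \right)} = -6 - \left(3 + r\right) = -9 - r$)
$470 L{\left(4,-2 - 1 \right)} = 470 \left(-9 - \left(-2 - 1\right)\right) = 470 \left(-9 - -3\right) = 470 \left(-9 + 3\right) = 470 \left(-6\right) = -2820$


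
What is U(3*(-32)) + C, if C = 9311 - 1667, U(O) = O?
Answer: 7548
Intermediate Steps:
C = 7644
U(3*(-32)) + C = 3*(-32) + 7644 = -96 + 7644 = 7548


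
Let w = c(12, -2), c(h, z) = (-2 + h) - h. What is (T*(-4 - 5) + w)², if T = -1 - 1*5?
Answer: 2704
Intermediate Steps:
c(h, z) = -2
T = -6 (T = -1 - 5 = -6)
w = -2
(T*(-4 - 5) + w)² = (-6*(-4 - 5) - 2)² = (-6*(-9) - 2)² = (54 - 2)² = 52² = 2704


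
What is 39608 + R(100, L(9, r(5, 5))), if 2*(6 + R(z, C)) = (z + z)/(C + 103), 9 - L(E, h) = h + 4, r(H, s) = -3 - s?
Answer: 1148483/29 ≈ 39603.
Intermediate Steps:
L(E, h) = 5 - h (L(E, h) = 9 - (h + 4) = 9 - (4 + h) = 9 + (-4 - h) = 5 - h)
R(z, C) = -6 + z/(103 + C) (R(z, C) = -6 + ((z + z)/(C + 103))/2 = -6 + ((2*z)/(103 + C))/2 = -6 + (2*z/(103 + C))/2 = -6 + z/(103 + C))
39608 + R(100, L(9, r(5, 5))) = 39608 + (-618 + 100 - 6*(5 - (-3 - 1*5)))/(103 + (5 - (-3 - 1*5))) = 39608 + (-618 + 100 - 6*(5 - (-3 - 5)))/(103 + (5 - (-3 - 5))) = 39608 + (-618 + 100 - 6*(5 - 1*(-8)))/(103 + (5 - 1*(-8))) = 39608 + (-618 + 100 - 6*(5 + 8))/(103 + (5 + 8)) = 39608 + (-618 + 100 - 6*13)/(103 + 13) = 39608 + (-618 + 100 - 78)/116 = 39608 + (1/116)*(-596) = 39608 - 149/29 = 1148483/29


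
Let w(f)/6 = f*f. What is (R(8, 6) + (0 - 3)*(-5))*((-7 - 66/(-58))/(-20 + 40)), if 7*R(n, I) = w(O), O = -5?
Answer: -4335/406 ≈ -10.677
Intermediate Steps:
w(f) = 6*f**2 (w(f) = 6*(f*f) = 6*f**2)
R(n, I) = 150/7 (R(n, I) = (6*(-5)**2)/7 = (6*25)/7 = (1/7)*150 = 150/7)
(R(8, 6) + (0 - 3)*(-5))*((-7 - 66/(-58))/(-20 + 40)) = (150/7 + (0 - 3)*(-5))*((-7 - 66/(-58))/(-20 + 40)) = (150/7 - 3*(-5))*((-7 - 66*(-1/58))/20) = (150/7 + 15)*((-7 + 33/29)*(1/20)) = 255*(-170/29*1/20)/7 = (255/7)*(-17/58) = -4335/406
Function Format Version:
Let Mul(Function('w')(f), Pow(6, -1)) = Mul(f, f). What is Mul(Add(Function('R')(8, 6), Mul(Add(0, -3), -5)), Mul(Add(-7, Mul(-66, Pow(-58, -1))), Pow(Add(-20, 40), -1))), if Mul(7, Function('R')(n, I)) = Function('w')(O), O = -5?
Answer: Rational(-4335, 406) ≈ -10.677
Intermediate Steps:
Function('w')(f) = Mul(6, Pow(f, 2)) (Function('w')(f) = Mul(6, Mul(f, f)) = Mul(6, Pow(f, 2)))
Function('R')(n, I) = Rational(150, 7) (Function('R')(n, I) = Mul(Rational(1, 7), Mul(6, Pow(-5, 2))) = Mul(Rational(1, 7), Mul(6, 25)) = Mul(Rational(1, 7), 150) = Rational(150, 7))
Mul(Add(Function('R')(8, 6), Mul(Add(0, -3), -5)), Mul(Add(-7, Mul(-66, Pow(-58, -1))), Pow(Add(-20, 40), -1))) = Mul(Add(Rational(150, 7), Mul(Add(0, -3), -5)), Mul(Add(-7, Mul(-66, Pow(-58, -1))), Pow(Add(-20, 40), -1))) = Mul(Add(Rational(150, 7), Mul(-3, -5)), Mul(Add(-7, Mul(-66, Rational(-1, 58))), Pow(20, -1))) = Mul(Add(Rational(150, 7), 15), Mul(Add(-7, Rational(33, 29)), Rational(1, 20))) = Mul(Rational(255, 7), Mul(Rational(-170, 29), Rational(1, 20))) = Mul(Rational(255, 7), Rational(-17, 58)) = Rational(-4335, 406)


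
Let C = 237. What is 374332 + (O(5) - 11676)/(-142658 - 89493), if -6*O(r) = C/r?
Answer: 869015598159/2321510 ≈ 3.7433e+5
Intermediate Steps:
O(r) = -79/(2*r)
374332 + (O(5) - 11676)/(-142658 - 89493) = 374332 + (-79/2/5 - 11676)/(-142658 - 89493) = 374332 + (-79/2*⅕ - 11676)/(-232151) = 374332 + (-79/10 - 11676)*(-1/232151) = 374332 - 116839/10*(-1/232151) = 374332 + 116839/2321510 = 869015598159/2321510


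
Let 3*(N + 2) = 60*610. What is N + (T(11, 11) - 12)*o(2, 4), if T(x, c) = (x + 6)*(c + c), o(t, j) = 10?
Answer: 15818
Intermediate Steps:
T(x, c) = 2*c*(6 + x) (T(x, c) = (6 + x)*(2*c) = 2*c*(6 + x))
N = 12198 (N = -2 + (60*610)/3 = -2 + (1/3)*36600 = -2 + 12200 = 12198)
N + (T(11, 11) - 12)*o(2, 4) = 12198 + (2*11*(6 + 11) - 12)*10 = 12198 + (2*11*17 - 12)*10 = 12198 + (374 - 12)*10 = 12198 + 362*10 = 12198 + 3620 = 15818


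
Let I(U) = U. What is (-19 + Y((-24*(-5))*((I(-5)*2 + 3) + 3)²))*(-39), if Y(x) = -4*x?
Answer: 300261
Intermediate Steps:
(-19 + Y((-24*(-5))*((I(-5)*2 + 3) + 3)²))*(-39) = (-19 - 4*(-24*(-5))*((-5*2 + 3) + 3)²)*(-39) = (-19 - 4*(-4*(-30))*((-10 + 3) + 3)²)*(-39) = (-19 - 480*(-7 + 3)²)*(-39) = (-19 - 480*(-4)²)*(-39) = (-19 - 480*16)*(-39) = (-19 - 4*1920)*(-39) = (-19 - 7680)*(-39) = -7699*(-39) = 300261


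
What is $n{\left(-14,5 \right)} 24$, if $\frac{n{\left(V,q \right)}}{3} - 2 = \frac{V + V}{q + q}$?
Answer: $- \frac{288}{5} \approx -57.6$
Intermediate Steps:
$n{\left(V,q \right)} = 6 + \frac{3 V}{q}$ ($n{\left(V,q \right)} = 6 + 3 \frac{V + V}{q + q} = 6 + 3 \frac{2 V}{2 q} = 6 + 3 \cdot 2 V \frac{1}{2 q} = 6 + 3 \frac{V}{q} = 6 + \frac{3 V}{q}$)
$n{\left(-14,5 \right)} 24 = \left(6 + 3 \left(-14\right) \frac{1}{5}\right) 24 = \left(6 - \frac{42}{5}\right) 24 = \left(- \frac{12}{5}\right) 24 = - \frac{288}{5}$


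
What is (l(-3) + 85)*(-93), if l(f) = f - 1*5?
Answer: -7161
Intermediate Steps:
l(f) = -5 + f (l(f) = f - 5 = -5 + f)
(l(-3) + 85)*(-93) = ((-5 - 3) + 85)*(-93) = (-8 + 85)*(-93) = 77*(-93) = -7161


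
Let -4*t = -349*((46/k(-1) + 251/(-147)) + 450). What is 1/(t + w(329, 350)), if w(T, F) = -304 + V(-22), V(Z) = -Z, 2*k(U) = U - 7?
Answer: 1176/44485901 ≈ 2.6435e-5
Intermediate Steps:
k(U) = -7/2 + U/2 (k(U) = (U - 7)/2 = (-7 + U)/2 = -7/2 + U/2)
w(T, F) = -282 (w(T, F) = -304 - 1*(-22) = -304 + 22 = -282)
t = 44817533/1176 (t = -(-349)*((46/(-7/2 + (1/2)*(-1)) + 251/(-147)) + 450)/4 = -(-349)*((46/(-7/2 - 1/2) + 251*(-1/147)) + 450)/4 = -(-349)*((46/(-4) - 251/147) + 450)/4 = -(-349)*((46*(-1/4) - 251/147) + 450)/4 = -(-349)*((-23/2 - 251/147) + 450)/4 = -(-349)*(-3883/294 + 450)/4 = -(-349)*128417/(4*294) = -1/4*(-44817533/294) = 44817533/1176 ≈ 38110.)
1/(t + w(329, 350)) = 1/(44817533/1176 - 282) = 1/(44485901/1176) = 1176/44485901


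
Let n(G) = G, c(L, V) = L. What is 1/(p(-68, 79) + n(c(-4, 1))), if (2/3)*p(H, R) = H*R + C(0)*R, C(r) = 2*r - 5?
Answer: -2/17309 ≈ -0.00011555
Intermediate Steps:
C(r) = -5 + 2*r
p(H, R) = -15*R/2 + 3*H*R/2 (p(H, R) = 3*(H*R + (-5 + 2*0)*R)/2 = 3*(H*R + (-5 + 0)*R)/2 = 3*(H*R - 5*R)/2 = 3*(-5*R + H*R)/2 = -15*R/2 + 3*H*R/2)
1/(p(-68, 79) + n(c(-4, 1))) = 1/((3/2)*79*(-5 - 68) - 4) = 1/((3/2)*79*(-73) - 4) = 1/(-17301/2 - 4) = 1/(-17309/2) = -2/17309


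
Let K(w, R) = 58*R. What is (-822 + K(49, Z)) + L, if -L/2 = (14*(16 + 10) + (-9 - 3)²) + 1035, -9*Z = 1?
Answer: -35230/9 ≈ -3914.4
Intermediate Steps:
Z = -⅑ (Z = -⅑*1 = -⅑ ≈ -0.11111)
L = -3086 (L = -2*((14*(16 + 10) + (-9 - 3)²) + 1035) = -2*((14*26 + (-12)²) + 1035) = -2*((364 + 144) + 1035) = -2*(508 + 1035) = -2*1543 = -3086)
(-822 + K(49, Z)) + L = (-822 + 58*(-⅑)) - 3086 = (-822 - 58/9) - 3086 = -7456/9 - 3086 = -35230/9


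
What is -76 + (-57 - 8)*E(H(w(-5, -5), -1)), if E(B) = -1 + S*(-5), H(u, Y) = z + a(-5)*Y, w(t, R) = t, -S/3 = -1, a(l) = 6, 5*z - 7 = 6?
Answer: 964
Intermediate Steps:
z = 13/5 (z = 7/5 + (⅕)*6 = 7/5 + 6/5 = 13/5 ≈ 2.6000)
S = 3 (S = -3*(-1) = 3)
H(u, Y) = 13/5 + 6*Y
E(B) = -16 (E(B) = -1 + 3*(-5) = -1 - 15 = -16)
-76 + (-57 - 8)*E(H(w(-5, -5), -1)) = -76 + (-57 - 8)*(-16) = -76 - 65*(-16) = -76 + 1040 = 964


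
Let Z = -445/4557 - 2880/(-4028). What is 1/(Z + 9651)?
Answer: 4588899/44290297174 ≈ 0.00010361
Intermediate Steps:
Z = 2832925/4588899 (Z = -445*1/4557 - 2880*(-1/4028) = -445/4557 + 720/1007 = 2832925/4588899 ≈ 0.61734)
1/(Z + 9651) = 1/(2832925/4588899 + 9651) = 1/(44290297174/4588899) = 4588899/44290297174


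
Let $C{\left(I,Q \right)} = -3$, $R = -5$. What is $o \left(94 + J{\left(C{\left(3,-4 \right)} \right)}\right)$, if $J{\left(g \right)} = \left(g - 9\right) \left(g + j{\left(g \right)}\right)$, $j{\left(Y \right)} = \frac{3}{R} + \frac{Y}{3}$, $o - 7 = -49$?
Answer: $- \frac{31332}{5} \approx -6266.4$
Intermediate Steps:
$o = -42$ ($o = 7 - 49 = -42$)
$j{\left(Y \right)} = - \frac{3}{5} + \frac{Y}{3}$ ($j{\left(Y \right)} = \frac{3}{-5} + \frac{Y}{3} = 3 \left(- \frac{1}{5}\right) + Y \frac{1}{3} = - \frac{3}{5} + \frac{Y}{3}$)
$J{\left(g \right)} = \left(-9 + g\right) \left(- \frac{3}{5} + \frac{4 g}{3}\right)$ ($J{\left(g \right)} = \left(g - 9\right) \left(g + \left(- \frac{3}{5} + \frac{g}{3}\right)\right) = \left(-9 + g\right) \left(- \frac{3}{5} + \frac{4 g}{3}\right)$)
$o \left(94 + J{\left(C{\left(3,-4 \right)} \right)}\right) = - 42 \left(94 + \left(\frac{27}{5} - - \frac{189}{5} + \frac{4 \left(-3\right)^{2}}{3}\right)\right) = - 42 \left(94 + \left(\frac{27}{5} + \frac{189}{5} + \frac{4}{3} \cdot 9\right)\right) = - 42 \left(94 + \left(\frac{27}{5} + \frac{189}{5} + 12\right)\right) = - 42 \left(94 + \frac{276}{5}\right) = \left(-42\right) \frac{746}{5} = - \frac{31332}{5}$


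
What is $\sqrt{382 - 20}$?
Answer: $\sqrt{362} \approx 19.026$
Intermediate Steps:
$\sqrt{382 - 20} = \sqrt{362}$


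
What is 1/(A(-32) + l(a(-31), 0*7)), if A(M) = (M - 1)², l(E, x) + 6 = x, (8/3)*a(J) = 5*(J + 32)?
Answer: 1/1083 ≈ 0.00092336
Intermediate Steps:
a(J) = 60 + 15*J/8 (a(J) = 3*(5*(J + 32))/8 = 3*(5*(32 + J))/8 = 3*(160 + 5*J)/8 = 60 + 15*J/8)
l(E, x) = -6 + x
A(M) = (-1 + M)²
1/(A(-32) + l(a(-31), 0*7)) = 1/((-1 - 32)² + (-6 + 0*7)) = 1/((-33)² + (-6 + 0)) = 1/(1089 - 6) = 1/1083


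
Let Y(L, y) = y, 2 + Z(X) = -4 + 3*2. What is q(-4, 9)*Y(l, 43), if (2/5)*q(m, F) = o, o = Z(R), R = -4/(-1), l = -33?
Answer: 0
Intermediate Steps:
R = 4 (R = -4*(-1) = 4)
Z(X) = 0 (Z(X) = -2 + (-4 + 3*2) = -2 + (-4 + 6) = -2 + 2 = 0)
o = 0
q(m, F) = 0 (q(m, F) = (5/2)*0 = 0)
q(-4, 9)*Y(l, 43) = 0*43 = 0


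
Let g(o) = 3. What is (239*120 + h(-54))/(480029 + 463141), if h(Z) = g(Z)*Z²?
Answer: 6238/157195 ≈ 0.039683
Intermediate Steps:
h(Z) = 3*Z²
(239*120 + h(-54))/(480029 + 463141) = (239*120 + 3*(-54)²)/(480029 + 463141) = (28680 + 3*2916)/943170 = (28680 + 8748)*(1/943170) = 37428*(1/943170) = 6238/157195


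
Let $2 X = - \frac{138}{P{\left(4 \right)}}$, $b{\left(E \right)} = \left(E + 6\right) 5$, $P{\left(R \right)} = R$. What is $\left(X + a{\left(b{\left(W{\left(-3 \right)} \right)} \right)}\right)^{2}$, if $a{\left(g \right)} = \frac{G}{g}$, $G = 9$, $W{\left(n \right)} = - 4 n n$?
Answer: $\frac{2996361}{10000} \approx 299.64$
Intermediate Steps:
$W{\left(n \right)} = - 4 n^{2}$
$b{\left(E \right)} = 30 + 5 E$ ($b{\left(E \right)} = \left(6 + E\right) 5 = 30 + 5 E$)
$X = - \frac{69}{4}$ ($X = \frac{\left(-138\right) \frac{1}{4}}{2} = \frac{1}{2} \left(- \frac{69}{2}\right) = - \frac{69}{4} \approx -17.25$)
$a{\left(g \right)} = \frac{9}{g}$
$\left(X + a{\left(b{\left(W{\left(-3 \right)} \right)} \right)}\right)^{2} = \left(- \frac{69}{4} + \frac{9}{30 + 5 \left(- 4 \left(-3\right)^{2}\right)}\right)^{2} = \left(- \frac{69}{4} + \frac{9}{30 + 5 \left(\left(-4\right) 9\right)}\right)^{2} = \left(- \frac{69}{4} + \frac{9}{30 + 5 \left(-36\right)}\right)^{2} = \left(- \frac{69}{4} + \frac{9}{30 - 180}\right)^{2} = \left(- \frac{69}{4} + \frac{9}{-150}\right)^{2} = \left(- \frac{69}{4} + 9 \left(- \frac{1}{150}\right)\right)^{2} = \left(- \frac{69}{4} - \frac{3}{50}\right)^{2} = \left(- \frac{1731}{100}\right)^{2} = \frac{2996361}{10000}$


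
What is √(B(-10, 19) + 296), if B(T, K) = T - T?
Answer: 2*√74 ≈ 17.205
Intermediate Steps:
B(T, K) = 0
√(B(-10, 19) + 296) = √(0 + 296) = √296 = 2*√74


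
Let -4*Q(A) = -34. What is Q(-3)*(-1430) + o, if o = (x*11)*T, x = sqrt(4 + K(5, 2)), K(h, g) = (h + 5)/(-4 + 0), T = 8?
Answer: -12155 + 44*sqrt(6) ≈ -12047.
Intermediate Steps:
Q(A) = 17/2 (Q(A) = -1/4*(-34) = 17/2)
K(h, g) = -5/4 - h/4 (K(h, g) = (5 + h)/(-4) = (5 + h)*(-1/4) = -5/4 - h/4)
x = sqrt(6)/2 (x = sqrt(4 + (-5/4 - 1/4*5)) = sqrt(4 + (-5/4 - 5/4)) = sqrt(4 - 5/2) = sqrt(3/2) = sqrt(6)/2 ≈ 1.2247)
o = 44*sqrt(6) (o = ((sqrt(6)/2)*11)*8 = (11*sqrt(6)/2)*8 = 44*sqrt(6) ≈ 107.78)
Q(-3)*(-1430) + o = (17/2)*(-1430) + 44*sqrt(6) = -12155 + 44*sqrt(6)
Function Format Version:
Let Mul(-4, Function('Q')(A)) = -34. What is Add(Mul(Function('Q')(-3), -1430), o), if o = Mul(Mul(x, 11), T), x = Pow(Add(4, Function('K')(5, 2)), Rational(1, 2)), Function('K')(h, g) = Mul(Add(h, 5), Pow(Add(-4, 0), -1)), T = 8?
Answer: Add(-12155, Mul(44, Pow(6, Rational(1, 2)))) ≈ -12047.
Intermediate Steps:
Function('Q')(A) = Rational(17, 2) (Function('Q')(A) = Mul(Rational(-1, 4), -34) = Rational(17, 2))
Function('K')(h, g) = Add(Rational(-5, 4), Mul(Rational(-1, 4), h)) (Function('K')(h, g) = Mul(Add(5, h), Pow(-4, -1)) = Mul(Add(5, h), Rational(-1, 4)) = Add(Rational(-5, 4), Mul(Rational(-1, 4), h)))
x = Mul(Rational(1, 2), Pow(6, Rational(1, 2))) (x = Pow(Add(4, Add(Rational(-5, 4), Mul(Rational(-1, 4), 5))), Rational(1, 2)) = Pow(Add(4, Add(Rational(-5, 4), Rational(-5, 4))), Rational(1, 2)) = Pow(Add(4, Rational(-5, 2)), Rational(1, 2)) = Pow(Rational(3, 2), Rational(1, 2)) = Mul(Rational(1, 2), Pow(6, Rational(1, 2))) ≈ 1.2247)
o = Mul(44, Pow(6, Rational(1, 2))) (o = Mul(Mul(Mul(Rational(1, 2), Pow(6, Rational(1, 2))), 11), 8) = Mul(Mul(Rational(11, 2), Pow(6, Rational(1, 2))), 8) = Mul(44, Pow(6, Rational(1, 2))) ≈ 107.78)
Add(Mul(Function('Q')(-3), -1430), o) = Add(Mul(Rational(17, 2), -1430), Mul(44, Pow(6, Rational(1, 2)))) = Add(-12155, Mul(44, Pow(6, Rational(1, 2))))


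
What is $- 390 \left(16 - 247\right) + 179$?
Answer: $90269$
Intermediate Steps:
$- 390 \left(16 - 247\right) + 179 = \left(-390\right) \left(-231\right) + 179 = 90090 + 179 = 90269$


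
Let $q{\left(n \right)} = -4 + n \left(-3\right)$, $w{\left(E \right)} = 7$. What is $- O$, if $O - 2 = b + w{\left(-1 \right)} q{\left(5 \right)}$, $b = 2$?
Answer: $129$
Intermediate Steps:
$q{\left(n \right)} = -4 - 3 n$
$O = -129$ ($O = 2 + \left(2 + 7 \left(-4 - 15\right)\right) = 2 + \left(2 + 7 \left(-19\right)\right) = 2 + \left(2 - 133\right) = 2 - 131 = -129$)
$- O = \left(-1\right) \left(-129\right) = 129$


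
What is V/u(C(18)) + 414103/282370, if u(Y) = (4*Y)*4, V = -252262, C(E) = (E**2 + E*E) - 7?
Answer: -985061479/42588040 ≈ -23.130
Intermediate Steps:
C(E) = -7 + 2*E**2 (C(E) = (E**2 + E**2) - 7 = 2*E**2 - 7 = -7 + 2*E**2)
u(Y) = 16*Y
V/u(C(18)) + 414103/282370 = -252262*1/(16*(-7 + 2*18**2)) + 414103/282370 = -252262*1/(16*(-7 + 2*324)) + 414103*(1/282370) = -252262*1/(16*(-7 + 648)) + 24359/16610 = -252262/(16*641) + 24359/16610 = -252262/10256 + 24359/16610 = -252262*1/10256 + 24359/16610 = -126131/5128 + 24359/16610 = -985061479/42588040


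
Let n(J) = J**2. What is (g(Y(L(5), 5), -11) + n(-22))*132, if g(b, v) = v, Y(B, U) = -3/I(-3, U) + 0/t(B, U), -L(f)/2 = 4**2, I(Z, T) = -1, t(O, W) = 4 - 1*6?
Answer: 62436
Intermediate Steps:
t(O, W) = -2 (t(O, W) = 4 - 6 = -2)
L(f) = -32 (L(f) = -2*4**2 = -2*16 = -32)
Y(B, U) = 3 (Y(B, U) = -3/(-1) + 0/(-2) = -3*(-1) + 0*(-1/2) = 3 + 0 = 3)
(g(Y(L(5), 5), -11) + n(-22))*132 = (-11 + (-22)**2)*132 = (-11 + 484)*132 = 473*132 = 62436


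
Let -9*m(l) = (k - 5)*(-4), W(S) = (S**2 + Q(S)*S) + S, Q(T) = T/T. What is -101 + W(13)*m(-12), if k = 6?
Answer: -43/3 ≈ -14.333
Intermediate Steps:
Q(T) = 1
W(S) = S**2 + 2*S (W(S) = (S**2 + 1*S) + S = (S**2 + S) + S = (S + S**2) + S = S**2 + 2*S)
m(l) = 4/9 (m(l) = -(6 - 5)*(-4)/9 = -(-4)/9 = -1/9*(-4) = 4/9)
-101 + W(13)*m(-12) = -101 + (13*(2 + 13))*(4/9) = -101 + (13*15)*(4/9) = -101 + 195*(4/9) = -101 + 260/3 = -43/3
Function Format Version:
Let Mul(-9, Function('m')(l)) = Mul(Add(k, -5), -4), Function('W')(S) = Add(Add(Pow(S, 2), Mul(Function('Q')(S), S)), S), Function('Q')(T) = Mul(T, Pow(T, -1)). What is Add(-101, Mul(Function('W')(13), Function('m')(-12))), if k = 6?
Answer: Rational(-43, 3) ≈ -14.333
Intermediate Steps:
Function('Q')(T) = 1
Function('W')(S) = Add(Pow(S, 2), Mul(2, S)) (Function('W')(S) = Add(Add(Pow(S, 2), Mul(1, S)), S) = Add(Add(Pow(S, 2), S), S) = Add(Add(S, Pow(S, 2)), S) = Add(Pow(S, 2), Mul(2, S)))
Function('m')(l) = Rational(4, 9) (Function('m')(l) = Mul(Rational(-1, 9), Mul(Add(6, -5), -4)) = Mul(Rational(-1, 9), Mul(1, -4)) = Mul(Rational(-1, 9), -4) = Rational(4, 9))
Add(-101, Mul(Function('W')(13), Function('m')(-12))) = Add(-101, Mul(Mul(13, Add(2, 13)), Rational(4, 9))) = Add(-101, Mul(Mul(13, 15), Rational(4, 9))) = Add(-101, Mul(195, Rational(4, 9))) = Add(-101, Rational(260, 3)) = Rational(-43, 3)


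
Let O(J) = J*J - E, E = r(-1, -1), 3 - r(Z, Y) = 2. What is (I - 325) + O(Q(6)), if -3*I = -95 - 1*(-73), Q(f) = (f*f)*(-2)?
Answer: 14596/3 ≈ 4865.3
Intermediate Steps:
Q(f) = -2*f**2 (Q(f) = f**2*(-2) = -2*f**2)
r(Z, Y) = 1 (r(Z, Y) = 3 - 1*2 = 3 - 2 = 1)
E = 1
I = 22/3 (I = -(-95 - 1*(-73))/3 = -(-95 + 73)/3 = -1/3*(-22) = 22/3 ≈ 7.3333)
O(J) = -1 + J**2 (O(J) = J*J - 1*1 = J**2 - 1 = -1 + J**2)
(I - 325) + O(Q(6)) = (22/3 - 325) + (-1 + (-2*6**2)**2) = -953/3 + (-1 + (-2*36)**2) = -953/3 + (-1 + (-72)**2) = -953/3 + (-1 + 5184) = -953/3 + 5183 = 14596/3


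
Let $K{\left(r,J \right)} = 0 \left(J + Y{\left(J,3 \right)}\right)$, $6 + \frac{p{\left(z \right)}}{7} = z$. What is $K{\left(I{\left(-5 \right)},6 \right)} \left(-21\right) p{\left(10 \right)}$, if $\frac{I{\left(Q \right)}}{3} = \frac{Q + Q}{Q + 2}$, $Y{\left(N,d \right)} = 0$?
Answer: $0$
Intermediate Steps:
$p{\left(z \right)} = -42 + 7 z$
$I{\left(Q \right)} = \frac{6 Q}{2 + Q}$ ($I{\left(Q \right)} = 3 \frac{Q + Q}{Q + 2} = 3 \frac{2 Q}{2 + Q} = \frac{6 Q}{2 + Q}$)
$K{\left(r,J \right)} = 0$ ($K{\left(r,J \right)} = 0 \left(J + 0\right) = 0 J = 0$)
$K{\left(I{\left(-5 \right)},6 \right)} \left(-21\right) p{\left(10 \right)} = 0 \left(-21\right) \left(-42 + 7 \cdot 10\right) = 0 \left(-42 + 70\right) = 0 \cdot 28 = 0$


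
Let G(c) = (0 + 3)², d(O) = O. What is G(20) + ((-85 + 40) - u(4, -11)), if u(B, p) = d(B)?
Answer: -40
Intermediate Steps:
u(B, p) = B
G(c) = 9 (G(c) = 3² = 9)
G(20) + ((-85 + 40) - u(4, -11)) = 9 + ((-85 + 40) - 1*4) = 9 + (-45 - 4) = 9 - 49 = -40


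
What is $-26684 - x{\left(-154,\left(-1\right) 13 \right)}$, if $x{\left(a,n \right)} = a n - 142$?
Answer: $-28544$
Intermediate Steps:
$x{\left(a,n \right)} = -142 + a n$
$-26684 - x{\left(-154,\left(-1\right) 13 \right)} = -26684 - \left(-142 - 154 \left(\left(-1\right) 13\right)\right) = -26684 - \left(-142 - -2002\right) = -26684 - \left(-142 + 2002\right) = -26684 - 1860 = -28544$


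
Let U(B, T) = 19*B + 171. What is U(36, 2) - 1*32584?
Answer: -31729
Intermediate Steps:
U(B, T) = 171 + 19*B
U(36, 2) - 1*32584 = (171 + 19*36) - 1*32584 = (171 + 684) - 32584 = 855 - 32584 = -31729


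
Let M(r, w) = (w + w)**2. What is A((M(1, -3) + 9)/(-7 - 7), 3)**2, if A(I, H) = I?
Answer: 2025/196 ≈ 10.332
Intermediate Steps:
M(r, w) = 4*w**2 (M(r, w) = (2*w)**2 = 4*w**2)
A((M(1, -3) + 9)/(-7 - 7), 3)**2 = ((4*(-3)**2 + 9)/(-7 - 7))**2 = ((4*9 + 9)/(-14))**2 = ((36 + 9)*(-1/14))**2 = (45*(-1/14))**2 = (-45/14)**2 = 2025/196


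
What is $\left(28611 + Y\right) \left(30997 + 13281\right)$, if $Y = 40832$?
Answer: $3074797154$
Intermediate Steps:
$\left(28611 + Y\right) \left(30997 + 13281\right) = \left(28611 + 40832\right) \left(30997 + 13281\right) = 69443 \cdot 44278 = 3074797154$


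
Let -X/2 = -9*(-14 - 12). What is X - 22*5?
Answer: -578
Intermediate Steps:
X = -468 (X = -(-18)*(-14 - 12) = -(-18)*(-26) = -2*234 = -468)
X - 22*5 = -468 - 22*5 = -468 - 1*110 = -468 - 110 = -578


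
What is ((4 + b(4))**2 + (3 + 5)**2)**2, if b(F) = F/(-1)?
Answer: 4096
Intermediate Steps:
b(F) = -F (b(F) = F*(-1) = -F)
((4 + b(4))**2 + (3 + 5)**2)**2 = ((4 - 1*4)**2 + (3 + 5)**2)**2 = ((4 - 4)**2 + 8**2)**2 = (0**2 + 64)**2 = (0 + 64)**2 = 64**2 = 4096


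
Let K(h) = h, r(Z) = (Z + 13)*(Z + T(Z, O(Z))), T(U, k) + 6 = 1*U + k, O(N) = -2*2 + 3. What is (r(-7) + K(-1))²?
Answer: 16129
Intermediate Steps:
O(N) = -1 (O(N) = -4 + 3 = -1)
T(U, k) = -6 + U + k (T(U, k) = -6 + (1*U + k) = -6 + (U + k) = -6 + U + k)
r(Z) = (-7 + 2*Z)*(13 + Z) (r(Z) = (Z + 13)*(Z + (-6 + Z - 1)) = (13 + Z)*(Z + (-7 + Z)) = (13 + Z)*(-7 + 2*Z) = (-7 + 2*Z)*(13 + Z))
(r(-7) + K(-1))² = ((-91 + 2*(-7)² + 19*(-7)) - 1)² = ((-91 + 2*49 - 133) - 1)² = ((-91 + 98 - 133) - 1)² = (-126 - 1)² = (-127)² = 16129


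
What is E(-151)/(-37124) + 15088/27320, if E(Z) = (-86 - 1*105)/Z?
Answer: 10571743199/19143547460 ≈ 0.55224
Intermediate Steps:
E(Z) = -191/Z (E(Z) = (-86 - 105)/Z = -191/Z)
E(-151)/(-37124) + 15088/27320 = -191/(-151)/(-37124) + 15088/27320 = -191*(-1/151)*(-1/37124) + 15088*(1/27320) = (191/151)*(-1/37124) + 1886/3415 = -191/5605724 + 1886/3415 = 10571743199/19143547460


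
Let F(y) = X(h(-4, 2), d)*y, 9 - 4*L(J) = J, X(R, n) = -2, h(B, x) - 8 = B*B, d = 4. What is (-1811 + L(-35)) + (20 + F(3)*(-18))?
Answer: -1672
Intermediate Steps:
h(B, x) = 8 + B**2 (h(B, x) = 8 + B*B = 8 + B**2)
L(J) = 9/4 - J/4
F(y) = -2*y
(-1811 + L(-35)) + (20 + F(3)*(-18)) = (-1811 + (9/4 - 1/4*(-35))) + (20 - 2*3*(-18)) = (-1811 + (9/4 + 35/4)) + (20 - 6*(-18)) = (-1811 + 11) + (20 + 108) = -1800 + 128 = -1672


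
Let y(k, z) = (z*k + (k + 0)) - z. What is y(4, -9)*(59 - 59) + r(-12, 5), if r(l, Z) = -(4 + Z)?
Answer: -9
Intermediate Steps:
y(k, z) = k - z + k*z (y(k, z) = (k*z + k) - z = (k + k*z) - z = k - z + k*z)
r(l, Z) = -4 - Z
y(4, -9)*(59 - 59) + r(-12, 5) = (4 - 1*(-9) + 4*(-9))*(59 - 59) + (-4 - 1*5) = (4 + 9 - 36)*0 + (-4 - 5) = -23*0 - 9 = 0 - 9 = -9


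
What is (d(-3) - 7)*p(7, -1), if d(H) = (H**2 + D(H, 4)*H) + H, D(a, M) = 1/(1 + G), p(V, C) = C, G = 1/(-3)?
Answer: 11/2 ≈ 5.5000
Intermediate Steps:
G = -1/3 ≈ -0.33333
D(a, M) = 3/2 (D(a, M) = 1/(1 - 1/3) = 1/(2/3) = 3/2)
d(H) = H**2 + 5*H/2 (d(H) = (H**2 + 3*H/2) + H = H**2 + 5*H/2)
(d(-3) - 7)*p(7, -1) = ((1/2)*(-3)*(5 + 2*(-3)) - 7)*(-1) = ((1/2)*(-3)*(5 - 6) - 7)*(-1) = ((1/2)*(-3)*(-1) - 7)*(-1) = (3/2 - 7)*(-1) = -11/2*(-1) = 11/2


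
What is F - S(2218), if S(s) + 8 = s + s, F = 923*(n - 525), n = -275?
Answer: -742828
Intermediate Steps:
F = -738400 (F = 923*(-275 - 525) = 923*(-800) = -738400)
S(s) = -8 + 2*s (S(s) = -8 + (s + s) = -8 + 2*s)
F - S(2218) = -738400 - (-8 + 2*2218) = -738400 - (-8 + 4436) = -738400 - 1*4428 = -738400 - 4428 = -742828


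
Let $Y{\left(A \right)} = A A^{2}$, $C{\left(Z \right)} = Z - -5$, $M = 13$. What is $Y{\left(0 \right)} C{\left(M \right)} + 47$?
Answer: $47$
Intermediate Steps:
$C{\left(Z \right)} = 5 + Z$ ($C{\left(Z \right)} = Z + 5 = 5 + Z$)
$Y{\left(A \right)} = A^{3}$
$Y{\left(0 \right)} C{\left(M \right)} + 47 = 0^{3} \left(5 + 13\right) + 47 = 0 \cdot 18 + 47 = 0 + 47 = 47$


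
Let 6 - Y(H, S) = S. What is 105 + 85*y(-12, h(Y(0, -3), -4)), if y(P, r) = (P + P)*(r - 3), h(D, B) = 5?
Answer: -3975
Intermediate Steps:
Y(H, S) = 6 - S
y(P, r) = 2*P*(-3 + r) (y(P, r) = (2*P)*(-3 + r) = 2*P*(-3 + r))
105 + 85*y(-12, h(Y(0, -3), -4)) = 105 + 85*(2*(-12)*(-3 + 5)) = 105 + 85*(2*(-12)*2) = 105 + 85*(-48) = 105 - 4080 = -3975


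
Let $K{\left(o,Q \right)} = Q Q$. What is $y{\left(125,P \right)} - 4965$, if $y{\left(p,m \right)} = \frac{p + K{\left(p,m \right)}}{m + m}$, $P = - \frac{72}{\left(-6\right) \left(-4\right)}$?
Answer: $- \frac{14962}{3} \approx -4987.3$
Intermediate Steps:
$K{\left(o,Q \right)} = Q^{2}$
$P = -3$ ($P = - \frac{72}{24} = \left(-72\right) \frac{1}{24} = -3$)
$y{\left(p,m \right)} = \frac{p + m^{2}}{2 m}$ ($y{\left(p,m \right)} = \frac{p + m^{2}}{m + m} = \frac{p + m^{2}}{2 m}$)
$y{\left(125,P \right)} - 4965 = \frac{125 + \left(-3\right)^{2}}{2 \left(-3\right)} - 4965 = \frac{1}{2} \left(- \frac{1}{3}\right) \left(125 + 9\right) - 4965 = \frac{1}{2} \left(- \frac{1}{3}\right) 134 - 4965 = - \frac{67}{3} - 4965 = - \frac{14962}{3}$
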